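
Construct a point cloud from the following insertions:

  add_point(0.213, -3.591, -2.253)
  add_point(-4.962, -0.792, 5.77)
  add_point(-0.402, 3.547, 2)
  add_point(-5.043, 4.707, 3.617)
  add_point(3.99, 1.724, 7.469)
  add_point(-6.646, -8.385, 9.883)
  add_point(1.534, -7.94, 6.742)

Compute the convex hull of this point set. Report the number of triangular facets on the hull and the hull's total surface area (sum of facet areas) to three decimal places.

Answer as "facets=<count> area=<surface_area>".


facets=8 area=347.408

6 of the 7 inputs are extreme points: [0, 2, 3, 4, 5, 6].

Area of each hull facet:
  f1: (p3, p4, p5) → 70.8650
  f2: (p0, p3, p5) → 77.2934
  f3: (p6, p4, p5) → 42.4421
  f4: (p6, p0, p5) → 43.1355
  f5: (p6, p0, p4) → 47.7295
  f6: (p2, p3, p4) → 16.9768
  f7: (p2, p0, p4) → 29.9544
  f8: (p2, p0, p3) → 19.0110
Σ area = 347.408

Check V−E+F: 6 − 12 + 8 = 2.


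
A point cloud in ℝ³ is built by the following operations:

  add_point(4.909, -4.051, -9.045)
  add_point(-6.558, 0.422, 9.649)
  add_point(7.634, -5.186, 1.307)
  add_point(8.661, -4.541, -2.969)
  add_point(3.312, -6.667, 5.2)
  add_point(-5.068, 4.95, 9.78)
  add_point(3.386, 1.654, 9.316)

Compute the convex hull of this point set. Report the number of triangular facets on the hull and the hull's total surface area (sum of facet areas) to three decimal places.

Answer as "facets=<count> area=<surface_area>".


facets=10 area=427.921

Points on the hull: [0, 1, 2, 3, 4, 5, 6] (7 of 7).

Per-facet area ½‖(b−a)×(c−a)‖:
  f1: (p0, p5, p1) → 53.2927
  f2: (p6, p5, p1) → 21.6302
  f3: (p6, p0, p3) → 45.9335
  f4: (p6, p0, p5) → 85.2815
  f5: (p4, p6, p1) → 46.2878
  f6: (p4, p0, p1) → 89.2797
  f7: (p4, p0, p3) → 32.3256
  f8: (p2, p6, p3) → 18.5636
  f9: (p2, p4, p3) → 7.5160
  f10: (p2, p4, p6) → 27.8106
Σ area = 427.921

Euler: V−E+F = 7−15+10 = 2.


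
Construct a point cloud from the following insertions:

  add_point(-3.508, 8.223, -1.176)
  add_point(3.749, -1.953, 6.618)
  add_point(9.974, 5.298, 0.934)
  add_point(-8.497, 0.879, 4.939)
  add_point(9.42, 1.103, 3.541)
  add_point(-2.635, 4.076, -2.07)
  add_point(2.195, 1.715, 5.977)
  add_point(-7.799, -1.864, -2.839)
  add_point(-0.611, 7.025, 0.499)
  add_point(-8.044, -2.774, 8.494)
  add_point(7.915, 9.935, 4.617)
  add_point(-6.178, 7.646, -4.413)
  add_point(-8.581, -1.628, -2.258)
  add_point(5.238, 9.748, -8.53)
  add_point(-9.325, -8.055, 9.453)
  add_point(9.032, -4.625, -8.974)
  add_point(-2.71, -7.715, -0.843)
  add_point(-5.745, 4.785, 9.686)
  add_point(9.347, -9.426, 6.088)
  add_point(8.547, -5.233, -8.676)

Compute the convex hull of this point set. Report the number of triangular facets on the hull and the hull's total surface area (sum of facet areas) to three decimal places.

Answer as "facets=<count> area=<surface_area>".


facets=26 area=1336.098

15 of the 20 inputs are extreme points: [0, 2, 3, 4, 7, 10, 11, 12, 13, 14, 15, 16, 17, 18, 19].

Area of each hull facet:
  f1: (p15, p18, p2) → 98.7436
  f2: (p17, p18, p14) → 124.4639
  f3: (p19, p15, p18) → 5.4955
  f4: (p13, p15, p2) → 76.0088
  f5: (p13, p11, p15) → 91.2796
  f6: (p10, p17, p18) → 143.9188
  f7: (p10, p13, p2) → 35.9183
  f8: (p3, p17, p14) → 32.8949
  f9: (p3, p17, p11) → 39.2261
  f10: (p16, p18, p14) → 85.6830
  f11: (p16, p19, p18) → 89.6909
  f12: (p7, p11, p15) → 88.4261
  f13: (p7, p19, p15) → 6.3010
  f14: (p7, p16, p19) → 54.1240
  f15: (p4, p18, p2) → 8.8471
  f16: (p4, p10, p2) → 14.9586
  f17: (p4, p10, p18) → 18.9085
  f18: (p0, p13, p11) → 24.4133
  f19: (p0, p10, p13) → 68.1929
  f20: (p0, p17, p11) → 20.4841
  f21: (p0, p10, p17) → 73.3452
  f22: (p12, p3, p11) → 37.2095
  f23: (p12, p7, p11) → 4.8989
  f24: (p12, p3, p14) → 37.9457
  f25: (p12, p16, p14) → 51.3003
  f26: (p12, p7, p16) → 3.4197
Σ area = 1336.098

Euler: V−E+F = 15−39+26 = 2.


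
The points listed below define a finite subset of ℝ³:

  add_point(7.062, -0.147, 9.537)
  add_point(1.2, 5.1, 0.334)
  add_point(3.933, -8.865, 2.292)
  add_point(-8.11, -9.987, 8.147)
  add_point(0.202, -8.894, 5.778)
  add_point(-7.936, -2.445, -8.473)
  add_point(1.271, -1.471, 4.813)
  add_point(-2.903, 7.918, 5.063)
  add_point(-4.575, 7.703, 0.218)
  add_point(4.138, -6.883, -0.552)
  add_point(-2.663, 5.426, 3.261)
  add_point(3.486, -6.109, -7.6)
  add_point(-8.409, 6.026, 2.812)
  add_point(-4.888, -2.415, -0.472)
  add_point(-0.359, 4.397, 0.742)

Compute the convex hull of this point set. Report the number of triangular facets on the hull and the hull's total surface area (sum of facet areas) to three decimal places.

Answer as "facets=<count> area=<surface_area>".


facets=18 area=899.035

Hull vertices (11/15): indices [0, 1, 2, 3, 4, 5, 7, 8, 9, 11, 12].

Area of each hull facet:
  f1: (p5, p3, p12) → 113.0163
  f2: (p7, p3, p12) → 52.0245
  f3: (p7, p3, p0) → 116.7839
  f4: (p4, p3, p0) → 42.2030
  f5: (p4, p2, p0) → 29.2740
  f6: (p4, p2, p3) → 10.4189
  f7: (p9, p2, p0) → 20.3735
  f8: (p11, p9, p2) → 6.1537
  f9: (p11, p9, p0) → 28.7119
  f10: (p11, p5, p3) → 107.9067
  f11: (p11, p2, p3) → 63.2115
  f12: (p8, p11, p5) → 82.7326
  f13: (p8, p5, p12) → 33.7157
  f14: (p8, p7, p12) → 12.2914
  f15: (p1, p11, p0) → 84.2773
  f16: (p1, p8, p11) → 38.9259
  f17: (p1, p7, p0) → 41.4975
  f18: (p1, p8, p7) → 15.5164
Σ area = 899.035

Check V−E+F: 11 − 27 + 18 = 2.


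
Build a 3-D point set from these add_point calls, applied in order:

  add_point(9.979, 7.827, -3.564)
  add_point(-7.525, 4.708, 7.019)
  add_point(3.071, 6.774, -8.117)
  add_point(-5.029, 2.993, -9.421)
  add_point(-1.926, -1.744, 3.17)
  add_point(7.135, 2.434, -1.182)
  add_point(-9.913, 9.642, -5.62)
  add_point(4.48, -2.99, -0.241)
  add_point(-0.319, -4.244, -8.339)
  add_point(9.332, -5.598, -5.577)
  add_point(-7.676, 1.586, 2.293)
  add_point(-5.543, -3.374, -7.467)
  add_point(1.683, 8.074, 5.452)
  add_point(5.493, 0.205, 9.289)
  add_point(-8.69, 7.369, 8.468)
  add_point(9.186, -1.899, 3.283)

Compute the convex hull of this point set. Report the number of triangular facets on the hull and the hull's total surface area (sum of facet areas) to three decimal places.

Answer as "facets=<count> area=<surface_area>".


14 of the 16 inputs are extreme points: [0, 1, 2, 3, 4, 6, 8, 9, 10, 11, 12, 13, 14, 15].

Per-facet area ½‖(b−a)×(c−a)‖:
  f1: (p2, p0, p6) → 42.0168
  f2: (p2, p9, p0) → 54.9464
  f3: (p14, p10, p6) → 49.0437
  f4: (p15, p9, p0) → 55.8735
  f5: (p15, p13, p0) → 42.2397
  f6: (p15, p13, p9) → 17.3571
  f7: (p4, p13, p9) → 71.5786
  f8: (p11, p10, p6) → 62.1091
  f9: (p11, p4, p9) → 78.5434
  f10: (p11, p4, p10) → 35.9847
  f11: (p12, p13, p0) → 58.4992
  f12: (p12, p14, p13) → 50.4515
  f13: (p12, p0, p6) → 98.6935
  f14: (p12, p14, p6) → 75.9174
  f15: (p1, p14, p10) → 5.3367
  f16: (p1, p4, p10) → 18.7962
  f17: (p1, p14, p13) → 19.2648
  f18: (p1, p4, p13) → 45.8899
  f19: (p8, p2, p9) → 57.6648
  f20: (p8, p11, p9) → 11.5808
  f21: (p3, p8, p2) → 38.8303
  f22: (p3, p8, p11) → 17.9171
  f23: (p3, p2, p6) → 40.7547
  f24: (p3, p11, p6) → 25.6522
Σ area = 1074.942

Check V−E+F: 14 − 36 + 24 = 2.

facets=24 area=1074.942


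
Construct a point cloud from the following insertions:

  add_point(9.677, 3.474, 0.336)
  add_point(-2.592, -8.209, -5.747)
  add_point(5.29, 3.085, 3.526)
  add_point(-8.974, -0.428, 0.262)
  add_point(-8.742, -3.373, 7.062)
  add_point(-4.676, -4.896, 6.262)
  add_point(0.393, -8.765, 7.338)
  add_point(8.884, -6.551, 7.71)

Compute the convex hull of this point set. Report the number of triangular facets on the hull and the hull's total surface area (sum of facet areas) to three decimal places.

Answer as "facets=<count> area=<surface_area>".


Hull vertices (7/8): indices [0, 1, 2, 3, 4, 6, 7].

Area of each hull facet:
  f1: (p1, p0, p3) → 102.5897
  f2: (p4, p1, p3) → 42.6625
  f3: (p4, p1, p6) → 69.2263
  f4: (p7, p4, p6) → 33.0343
  f5: (p7, p1, p0) → 104.4799
  f6: (p7, p1, p6) → 57.1804
  f7: (p2, p7, p0) → 30.1823
  f8: (p2, p7, p4) → 86.9597
  f9: (p2, p0, p3) → 30.9496
  f10: (p2, p4, p3) → 55.2671
Σ area = 612.532

Euler characteristic 7−15+10 = 2 ✓

facets=10 area=612.532


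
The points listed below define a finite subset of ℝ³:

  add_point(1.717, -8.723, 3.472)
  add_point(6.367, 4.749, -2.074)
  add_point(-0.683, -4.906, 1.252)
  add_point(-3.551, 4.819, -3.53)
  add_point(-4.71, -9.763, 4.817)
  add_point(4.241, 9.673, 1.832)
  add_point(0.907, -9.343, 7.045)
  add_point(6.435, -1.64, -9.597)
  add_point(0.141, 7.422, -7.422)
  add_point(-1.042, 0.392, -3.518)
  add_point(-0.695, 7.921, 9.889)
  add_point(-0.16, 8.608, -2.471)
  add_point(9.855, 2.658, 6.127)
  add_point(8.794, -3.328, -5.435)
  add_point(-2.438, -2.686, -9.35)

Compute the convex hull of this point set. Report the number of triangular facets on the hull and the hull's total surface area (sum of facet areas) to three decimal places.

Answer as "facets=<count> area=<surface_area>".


Hull vertices (13/15): indices [0, 1, 3, 4, 5, 6, 7, 8, 10, 11, 12, 13, 14].

Per-facet area ½‖(b−a)×(c−a)‖:
  f1: (p3, p10, p4) → 114.1184
  f2: (p6, p10, p4) → 53.1636
  f3: (p6, p10, p12) → 91.1673
  f4: (p14, p3, p4) → 74.8123
  f5: (p5, p10, p12) → 46.8791
  f6: (p13, p6, p12) → 91.3525
  f7: (p11, p3, p10) → 31.8845
  f8: (p11, p5, p10) → 29.4982
  f9: (p1, p5, p12) → 29.5117
  f10: (p1, p13, p12) → 41.5388
  f11: (p1, p13, p7) → 22.8718
  f12: (p0, p6, p4) → 11.1430
  f13: (p0, p13, p6) → 11.3551
  f14: (p0, p13, p7) → 28.3311
  f15: (p0, p14, p4) → 49.0658
  f16: (p0, p14, p7) → 64.5640
  f17: (p8, p11, p5) → 11.8703
  f18: (p8, p1, p7) → 41.0545
  f19: (p8, p1, p5) → 28.5032
  f20: (p8, p14, p7) → 44.4483
  f21: (p8, p14, p3) → 28.2787
  f22: (p8, p11, p3) → 12.5069
Σ area = 957.919

Euler: V−E+F = 13−33+22 = 2.

facets=22 area=957.919


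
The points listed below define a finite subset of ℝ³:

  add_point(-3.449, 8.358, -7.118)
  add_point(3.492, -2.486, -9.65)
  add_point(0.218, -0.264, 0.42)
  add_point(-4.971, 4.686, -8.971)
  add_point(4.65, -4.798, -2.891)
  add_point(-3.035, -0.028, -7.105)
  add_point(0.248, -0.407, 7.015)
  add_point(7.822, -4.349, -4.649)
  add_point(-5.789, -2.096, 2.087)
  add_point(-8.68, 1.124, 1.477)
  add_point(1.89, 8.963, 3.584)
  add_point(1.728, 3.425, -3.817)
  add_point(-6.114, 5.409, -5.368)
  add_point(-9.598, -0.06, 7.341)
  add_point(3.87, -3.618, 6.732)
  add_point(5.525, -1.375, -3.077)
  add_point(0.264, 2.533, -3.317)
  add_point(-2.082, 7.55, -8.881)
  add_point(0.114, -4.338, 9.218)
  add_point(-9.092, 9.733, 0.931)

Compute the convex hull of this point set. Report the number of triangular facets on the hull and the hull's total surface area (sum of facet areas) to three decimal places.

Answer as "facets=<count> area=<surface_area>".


facets=24 area=852.573

Extreme-point indices: [0, 1, 3, 4, 5, 7, 8, 9, 10, 13, 14, 17, 18, 19] — 14 of 20 on the boundary.

Per-facet area ½‖(b−a)×(c−a)‖:
  f1: (p10, p19, p13) → 65.6494
  f2: (p18, p10, p13) → 74.2944
  f3: (p18, p8, p13) → 31.9694
  f4: (p4, p1, p7) → 12.3878
  f5: (p4, p8, p1) → 42.2866
  f6: (p4, p18, p7) → 15.6329
  f7: (p4, p18, p8) → 54.2246
  f8: (p14, p10, p7) → 78.6123
  f9: (p14, p18, p7) → 17.4311
  f10: (p14, p18, p10) → 29.5454
  f11: (p5, p8, p1) → 31.6007
  f12: (p5, p3, p1) → 17.6363
  f13: (p17, p3, p1) → 22.5295
  f14: (p17, p1, p7) → 34.3962
  f15: (p17, p10, p7) → 98.6586
  f16: (p9, p5, p3) → 28.0474
  f17: (p9, p19, p13) → 25.3111
  f18: (p9, p3, p19) → 47.1695
  f19: (p9, p8, p13) → 13.0112
  f20: (p9, p5, p8) → 21.3406
  f21: (p0, p10, p19) → 52.1942
  f22: (p0, p17, p10) → 12.8640
  f23: (p0, p3, p19) → 21.0090
  f24: (p0, p17, p3) → 4.7705
Σ area = 852.573

Check V−E+F: 14 − 36 + 24 = 2.


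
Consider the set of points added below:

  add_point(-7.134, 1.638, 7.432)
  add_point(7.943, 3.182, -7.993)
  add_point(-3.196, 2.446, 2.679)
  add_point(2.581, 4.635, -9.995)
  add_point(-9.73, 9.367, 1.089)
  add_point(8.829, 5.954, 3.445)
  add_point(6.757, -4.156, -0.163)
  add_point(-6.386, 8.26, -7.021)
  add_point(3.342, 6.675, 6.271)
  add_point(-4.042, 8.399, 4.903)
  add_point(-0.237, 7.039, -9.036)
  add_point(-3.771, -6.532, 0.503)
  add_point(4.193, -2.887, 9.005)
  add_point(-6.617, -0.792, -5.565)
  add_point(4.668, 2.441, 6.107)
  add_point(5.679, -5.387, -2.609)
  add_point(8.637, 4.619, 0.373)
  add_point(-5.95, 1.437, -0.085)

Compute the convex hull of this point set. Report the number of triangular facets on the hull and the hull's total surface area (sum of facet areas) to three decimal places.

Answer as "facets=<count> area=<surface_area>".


facets=26 area=962.988

Hull vertices (15/18): indices [0, 1, 3, 4, 5, 6, 7, 8, 9, 10, 11, 12, 13, 15, 16].

Facet areas (half cross-product norm):
  f1: (p10, p5, p4) → 107.1632
  f2: (p8, p12, p5) → 30.9530
  f3: (p0, p12, p11) → 61.1378
  f4: (p0, p8, p12) → 54.3059
  f5: (p15, p12, p11) → 55.0853
  f6: (p7, p10, p4) → 21.9459
  f7: (p7, p10, p3) → 5.9617
  f8: (p9, p5, p4) → 29.1984
  f9: (p9, p8, p5) → 14.6328
  f10: (p9, p0, p4) → 27.1479
  f11: (p9, p0, p8) → 30.0062
  f12: (p1, p15, p3) → 30.1123
  f13: (p1, p10, p5) → 53.5548
  f14: (p1, p10, p3) → 7.6186
  f15: (p6, p12, p5) → 48.4160
  f16: (p6, p15, p12) → 9.3325
  f17: (p6, p1, p15) → 15.2587
  f18: (p13, p7, p3) → 44.4827
  f19: (p13, p15, p11) → 44.1813
  f20: (p13, p15, p3) → 68.1304
  f21: (p13, p7, p4) → 40.5256
  f22: (p13, p0, p4) → 60.8297
  f23: (p13, p0, p11) → 49.0122
  f24: (p16, p1, p5) → 3.4029
  f25: (p16, p6, p5) → 13.4300
  f26: (p16, p6, p1) → 37.1620
Σ area = 962.988

Euler characteristic 15−39+26 = 2 ✓


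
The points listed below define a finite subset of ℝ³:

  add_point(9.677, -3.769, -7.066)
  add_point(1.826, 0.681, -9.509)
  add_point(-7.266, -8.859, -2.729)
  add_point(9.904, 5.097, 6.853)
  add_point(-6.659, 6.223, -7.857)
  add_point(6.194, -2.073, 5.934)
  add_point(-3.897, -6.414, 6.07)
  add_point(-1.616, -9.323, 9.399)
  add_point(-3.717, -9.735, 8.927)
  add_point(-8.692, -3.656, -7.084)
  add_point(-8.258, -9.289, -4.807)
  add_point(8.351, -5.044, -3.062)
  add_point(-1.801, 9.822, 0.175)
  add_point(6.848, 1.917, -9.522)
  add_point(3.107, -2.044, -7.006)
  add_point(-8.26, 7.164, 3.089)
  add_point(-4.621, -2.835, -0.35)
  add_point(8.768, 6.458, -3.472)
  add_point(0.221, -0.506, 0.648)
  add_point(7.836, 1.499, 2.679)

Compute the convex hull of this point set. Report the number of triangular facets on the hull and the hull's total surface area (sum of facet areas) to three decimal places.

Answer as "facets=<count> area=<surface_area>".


14 of the 20 inputs are extreme points: [0, 1, 3, 4, 5, 7, 8, 9, 10, 11, 12, 13, 15, 17].

Per-facet area ½‖(b−a)×(c−a)‖:
  f1: (p15, p12, p3) → 49.4481
  f2: (p4, p15, p9) → 56.1407
  f3: (p4, p15, p12) → 37.0167
  f4: (p17, p12, p3) → 60.2433
  f5: (p17, p4, p12) → 58.4776
  f6: (p17, p4, p13) → 55.6706
  f7: (p10, p15, p9) → 41.1614
  f8: (p10, p15, p8) → 121.9978
  f9: (p0, p17, p3) → 55.8931
  f10: (p0, p17, p13) → 26.4270
  f11: (p1, p4, p9) → 48.6747
  f12: (p1, p4, p13) → 19.6205
  f13: (p1, p10, p9) → 33.0769
  f14: (p1, p0, p13) → 17.2418
  f15: (p1, p0, p10) → 68.8581
  f16: (p7, p15, p3) → 151.7212
  f17: (p7, p15, p8) → 20.0451
  f18: (p7, p10, p8) → 13.7463
  f19: (p11, p0, p3) → 28.9036
  f20: (p11, p0, p10) → 36.5612
  f21: (p11, p7, p10) → 117.0545
  f22: (p5, p7, p3) → 23.6686
  f23: (p5, p11, p3) → 37.9718
  f24: (p5, p11, p7) → 52.8044
Σ area = 1232.425

Check V−E+F: 14 − 36 + 24 = 2.

facets=24 area=1232.425


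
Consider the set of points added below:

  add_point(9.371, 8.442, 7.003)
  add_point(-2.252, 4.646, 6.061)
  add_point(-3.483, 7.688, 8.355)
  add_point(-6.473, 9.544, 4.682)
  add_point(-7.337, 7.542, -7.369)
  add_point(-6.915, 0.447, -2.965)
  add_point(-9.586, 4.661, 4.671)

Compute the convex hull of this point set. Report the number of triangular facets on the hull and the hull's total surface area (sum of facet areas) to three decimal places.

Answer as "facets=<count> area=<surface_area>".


facets=10 area=426.966

Points on the hull: [0, 1, 2, 3, 4, 5, 6] (7 of 7).

Facet areas (half cross-product norm):
  f1: (p4, p5, p6) → 38.1116
  f2: (p4, p5, p0) → 86.4914
  f3: (p3, p4, p6) → 34.8957
  f4: (p3, p4, p0) → 96.2856
  f5: (p1, p5, p6) → 33.7425
  f6: (p1, p5, p0) → 54.7485
  f7: (p2, p3, p0) → 28.7618
  f8: (p2, p1, p0) → 24.5492
  f9: (p2, p3, p6) → 14.7280
  f10: (p2, p1, p6) → 14.6513
Σ area = 426.966

Euler: V−E+F = 7−15+10 = 2.


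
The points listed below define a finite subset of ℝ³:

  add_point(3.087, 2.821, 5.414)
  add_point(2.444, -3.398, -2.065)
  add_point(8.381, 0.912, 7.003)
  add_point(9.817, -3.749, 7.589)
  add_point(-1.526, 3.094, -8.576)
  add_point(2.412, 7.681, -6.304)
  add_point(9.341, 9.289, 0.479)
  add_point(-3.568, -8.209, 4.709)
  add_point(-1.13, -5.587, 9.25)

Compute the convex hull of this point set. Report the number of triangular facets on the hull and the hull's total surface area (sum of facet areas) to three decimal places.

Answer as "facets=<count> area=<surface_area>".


Points on the hull: [0, 1, 2, 3, 4, 5, 6, 7, 8] (9 of 9).

Per-facet area ½‖(b−a)×(c−a)‖:
  f1: (p8, p3, p7) → 30.1586
  f2: (p8, p4, p7) → 49.1229
  f3: (p1, p3, p7) → 61.2679
  f4: (p1, p4, p7) → 44.4410
  f5: (p1, p6, p3) → 81.7268
  f6: (p2, p6, p3) → 15.9783
  f7: (p2, p8, p3) → 27.3935
  f8: (p5, p1, p6) → 58.0286
  f9: (p5, p1, p4) → 32.3386
  f10: (p0, p2, p6) → 29.2999
  f11: (p0, p2, p8) → 29.7014
  f12: (p0, p5, p6) → 49.4021
  f13: (p0, p8, p4) → 72.5734
  f14: (p0, p5, p4) → 40.8738
Σ area = 622.307

Check V−E+F: 9 − 21 + 14 = 2.

facets=14 area=622.307


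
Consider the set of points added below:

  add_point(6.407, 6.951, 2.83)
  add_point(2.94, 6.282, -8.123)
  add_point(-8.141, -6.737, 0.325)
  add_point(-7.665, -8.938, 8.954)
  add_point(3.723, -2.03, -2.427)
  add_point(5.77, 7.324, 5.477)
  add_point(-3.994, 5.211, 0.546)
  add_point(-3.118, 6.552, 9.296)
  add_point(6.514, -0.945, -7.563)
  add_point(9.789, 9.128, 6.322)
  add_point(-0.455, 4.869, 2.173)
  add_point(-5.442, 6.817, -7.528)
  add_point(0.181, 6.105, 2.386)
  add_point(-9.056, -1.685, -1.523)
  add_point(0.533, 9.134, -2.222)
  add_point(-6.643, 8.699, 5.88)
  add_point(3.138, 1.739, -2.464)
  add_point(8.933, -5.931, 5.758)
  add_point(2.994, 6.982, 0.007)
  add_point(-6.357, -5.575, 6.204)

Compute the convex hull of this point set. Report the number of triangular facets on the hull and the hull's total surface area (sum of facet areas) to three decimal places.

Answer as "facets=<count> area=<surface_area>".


facets=18 area=1165.145

Points on the hull: [1, 2, 3, 7, 8, 9, 11, 13, 14, 15, 17] (11 of 20).

Area of each hull facet:
  f1: (p2, p3, p13) → 20.0730
  f2: (p2, p11, p13) → 16.1248
  f3: (p2, p11, p8) → 107.3088
  f4: (p17, p8, p9) → 103.8434
  f5: (p17, p7, p9) → 98.9451
  f6: (p17, p7, p3) → 124.7201
  f7: (p17, p2, p3) → 75.4158
  f8: (p17, p2, p8) → 117.1948
  f9: (p15, p7, p9) → 32.9308
  f10: (p15, p11, p13) → 66.5013
  f11: (p15, p3, p13) → 83.1371
  f12: (p15, p7, p3) → 42.5035
  f13: (p1, p8, p9) → 65.3411
  f14: (p1, p11, p8) → 29.6193
  f15: (p14, p15, p9) → 68.2070
  f16: (p14, p15, p11) → 45.0579
  f17: (p14, p1, p9) → 41.6665
  f18: (p14, p1, p11) → 26.5545
Σ area = 1165.145

Check V−E+F: 11 − 27 + 18 = 2.


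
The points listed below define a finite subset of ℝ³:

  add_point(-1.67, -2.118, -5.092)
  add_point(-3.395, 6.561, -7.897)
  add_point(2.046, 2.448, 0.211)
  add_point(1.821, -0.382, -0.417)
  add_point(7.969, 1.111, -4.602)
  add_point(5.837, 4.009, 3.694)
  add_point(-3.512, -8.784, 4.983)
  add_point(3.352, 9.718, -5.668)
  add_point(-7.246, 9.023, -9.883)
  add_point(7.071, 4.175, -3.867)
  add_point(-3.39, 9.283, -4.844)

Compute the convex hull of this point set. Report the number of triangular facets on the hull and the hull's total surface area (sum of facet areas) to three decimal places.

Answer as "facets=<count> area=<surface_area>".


Hull vertices (8/11): indices [0, 4, 5, 6, 7, 8, 9, 10].

Triangle areas on the boundary:
  f1: (p7, p4, p8) → 50.8756
  f2: (p0, p4, p8) → 67.1736
  f3: (p0, p6, p8) → 59.1676
  f4: (p0, p6, p4) → 59.7665
  f5: (p5, p6, p4) → 71.8039
  f6: (p10, p7, p8) → 18.6141
  f7: (p10, p5, p7) → 38.1212
  f8: (p10, p6, p8) → 61.4243
  f9: (p10, p5, p6) → 108.2919
  f10: (p9, p7, p4) → 6.1670
  f11: (p9, p5, p4) → 12.1699
  f12: (p9, p5, p7) → 26.0181
Σ area = 579.594

Euler: V−E+F = 8−18+12 = 2.

facets=12 area=579.594


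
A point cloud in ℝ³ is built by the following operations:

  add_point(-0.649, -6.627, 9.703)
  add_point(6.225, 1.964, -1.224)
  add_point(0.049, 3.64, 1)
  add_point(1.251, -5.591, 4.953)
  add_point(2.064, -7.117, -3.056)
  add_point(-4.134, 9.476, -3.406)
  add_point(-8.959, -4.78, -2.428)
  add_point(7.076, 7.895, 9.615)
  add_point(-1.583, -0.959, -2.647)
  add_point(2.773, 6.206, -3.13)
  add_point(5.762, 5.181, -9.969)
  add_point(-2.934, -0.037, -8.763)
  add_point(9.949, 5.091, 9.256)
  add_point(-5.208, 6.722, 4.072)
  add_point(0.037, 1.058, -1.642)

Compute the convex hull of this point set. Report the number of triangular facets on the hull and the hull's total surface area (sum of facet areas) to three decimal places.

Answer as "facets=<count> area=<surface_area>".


Hull vertices (9/15): indices [0, 4, 5, 6, 7, 10, 11, 12, 13].

Triangle areas on the boundary:
  f1: (p4, p10, p12) → 130.6698
  f2: (p13, p5, p6) → 54.8388
  f3: (p11, p5, p6) → 54.5862
  f4: (p11, p10, p5) → 53.6432
  f5: (p11, p4, p6) → 47.6509
  f6: (p11, p4, p10) → 52.9876
  f7: (p7, p13, p5) → 52.9291
  f8: (p7, p10, p12) → 39.5610
  f9: (p7, p10, p5) → 107.7368
  f10: (p0, p7, p13) → 96.3003
  f11: (p0, p13, p6) → 91.5750
  f12: (p0, p7, p12) → 31.8336
  f13: (p0, p4, p6) → 71.0206
  f14: (p0, p4, p12) → 102.1574
Σ area = 987.490

Check V−E+F: 9 − 21 + 14 = 2.

facets=14 area=987.490


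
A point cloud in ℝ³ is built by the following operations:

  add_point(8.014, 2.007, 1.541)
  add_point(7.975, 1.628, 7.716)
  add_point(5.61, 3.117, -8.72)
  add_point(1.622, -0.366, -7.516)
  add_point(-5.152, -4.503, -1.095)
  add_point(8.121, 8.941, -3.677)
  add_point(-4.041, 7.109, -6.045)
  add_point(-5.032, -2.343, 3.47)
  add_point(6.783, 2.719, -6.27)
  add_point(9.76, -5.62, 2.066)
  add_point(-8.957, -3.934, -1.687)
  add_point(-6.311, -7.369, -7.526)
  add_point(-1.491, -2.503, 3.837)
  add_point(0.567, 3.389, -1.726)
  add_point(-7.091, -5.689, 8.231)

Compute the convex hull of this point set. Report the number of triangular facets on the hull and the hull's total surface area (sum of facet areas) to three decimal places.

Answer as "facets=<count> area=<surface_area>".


facets=14 area=927.866

Hull vertices (9/15): indices [1, 2, 5, 6, 8, 9, 10, 11, 14].

Facet areas (half cross-product norm):
  f1: (p1, p5, p9) → 63.1067
  f2: (p1, p14, p9) → 77.5713
  f3: (p11, p14, p10) → 28.9235
  f4: (p11, p14, p9) → 131.2502
  f5: (p6, p11, p10) → 46.7252
  f6: (p6, p14, p10) → 60.1451
  f7: (p6, p1, p5) → 84.5822
  f8: (p6, p1, p14) → 145.1159
  f9: (p2, p11, p9) → 112.0037
  f10: (p2, p6, p5) → 43.2291
  f11: (p2, p6, p11) → 76.8600
  f12: (p8, p5, p9) → 39.6656
  f13: (p8, p2, p9) → 9.6556
  f14: (p8, p2, p5) → 9.0317
Σ area = 927.866

Euler characteristic 9−21+14 = 2 ✓


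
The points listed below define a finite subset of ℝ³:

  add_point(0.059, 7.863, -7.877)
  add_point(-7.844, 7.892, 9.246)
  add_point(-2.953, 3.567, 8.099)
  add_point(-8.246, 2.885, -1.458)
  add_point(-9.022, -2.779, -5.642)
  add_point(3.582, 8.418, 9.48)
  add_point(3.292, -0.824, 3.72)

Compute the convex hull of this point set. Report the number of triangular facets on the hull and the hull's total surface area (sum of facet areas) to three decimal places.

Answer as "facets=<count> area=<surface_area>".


Points on the hull: [0, 1, 2, 3, 4, 5, 6] (7 of 7).

Triangle areas on the boundary:
  f1: (p1, p0, p5) → 98.8763
  f2: (p6, p0, p4) → 95.2837
  f3: (p6, p0, p5) → 80.6219
  f4: (p3, p0, p4) → 40.9658
  f5: (p3, p1, p4) → 20.1297
  f6: (p3, p1, p0) → 65.6356
  f7: (p2, p1, p5) → 26.9546
  f8: (p2, p6, p5) → 35.6969
  f9: (p2, p1, p4) → 53.6247
  f10: (p2, p6, p4) → 67.2376
Σ area = 585.027

Euler characteristic 7−15+10 = 2 ✓

facets=10 area=585.027


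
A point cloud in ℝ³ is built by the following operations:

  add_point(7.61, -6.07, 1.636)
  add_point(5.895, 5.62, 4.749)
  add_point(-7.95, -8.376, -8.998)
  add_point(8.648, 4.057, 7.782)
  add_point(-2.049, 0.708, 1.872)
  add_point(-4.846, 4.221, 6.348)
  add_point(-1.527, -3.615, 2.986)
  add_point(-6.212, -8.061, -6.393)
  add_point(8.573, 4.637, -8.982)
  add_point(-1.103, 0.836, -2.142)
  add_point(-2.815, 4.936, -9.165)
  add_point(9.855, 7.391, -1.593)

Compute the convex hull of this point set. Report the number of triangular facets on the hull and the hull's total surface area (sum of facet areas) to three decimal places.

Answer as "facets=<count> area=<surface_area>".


10 of the 12 inputs are extreme points: [0, 1, 2, 3, 5, 6, 7, 8, 10, 11].

Triangle areas on the boundary:
  f1: (p5, p10, p2) → 111.1691
  f2: (p5, p10, p11) → 108.1924
  f3: (p8, p10, p2) → 76.5887
  f4: (p8, p10, p11) → 44.8784
  f5: (p6, p5, p3) → 58.5609
  f6: (p1, p3, p11) → 15.9024
  f7: (p1, p5, p11) → 31.7645
  f8: (p1, p5, p3) → 21.1927
  f9: (p7, p5, p2) → 19.7853
  f10: (p7, p6, p5) → 45.4817
  f11: (p0, p3, p11) → 58.5134
  f12: (p0, p8, p11) → 55.4376
  f13: (p0, p6, p3) → 55.5761
  f14: (p0, p7, p6) → 53.5598
  f15: (p0, p8, p2) → 138.6946
  f16: (p0, p7, p2) → 11.1147
Σ area = 906.412

Euler: V−E+F = 10−24+16 = 2.

facets=16 area=906.412


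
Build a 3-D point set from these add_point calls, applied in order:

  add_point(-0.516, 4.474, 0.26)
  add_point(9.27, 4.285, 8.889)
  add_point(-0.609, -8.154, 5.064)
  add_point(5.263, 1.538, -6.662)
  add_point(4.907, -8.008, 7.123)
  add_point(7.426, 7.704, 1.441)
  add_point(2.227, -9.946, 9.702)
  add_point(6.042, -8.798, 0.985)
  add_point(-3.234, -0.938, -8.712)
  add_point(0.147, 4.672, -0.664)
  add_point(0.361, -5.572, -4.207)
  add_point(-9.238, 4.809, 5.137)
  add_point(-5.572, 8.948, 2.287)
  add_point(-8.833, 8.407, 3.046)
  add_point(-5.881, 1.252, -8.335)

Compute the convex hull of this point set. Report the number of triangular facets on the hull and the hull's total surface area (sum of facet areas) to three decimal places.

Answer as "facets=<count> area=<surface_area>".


facets=22 area=977.042

Points on the hull: [1, 2, 3, 4, 5, 6, 7, 8, 10, 11, 12, 13, 14] (13 of 15).

Facet areas (half cross-product norm):
  f1: (p6, p1, p11) → 137.7101
  f2: (p2, p6, p11) → 37.7573
  f3: (p2, p7, p6) → 22.3994
  f4: (p4, p6, p1) → 22.8534
  f5: (p4, p7, p1) → 40.6696
  f6: (p4, p7, p6) → 9.9451
  f7: (p13, p1, p11) → 39.4787
  f8: (p3, p7, p1) → 93.9020
  f9: (p3, p5, p1) → 37.9956
  f10: (p10, p2, p8) → 25.4588
  f11: (p10, p2, p7) → 31.3007
  f12: (p10, p3, p8) → 30.4655
  f13: (p10, p3, p7) → 37.2559
  f14: (p14, p3, p5) → 55.2597
  f15: (p14, p3, p8) → 13.4189
  f16: (p14, p13, p11) → 28.7712
  f17: (p14, p2, p11) → 104.9157
  f18: (p14, p2, p8) → 25.8015
  f19: (p12, p14, p5) → 85.5316
  f20: (p12, p14, p13) → 22.2029
  f21: (p12, p5, p1) → 53.8530
  f22: (p12, p13, p1) → 20.0957
Σ area = 977.042

Check V−E+F: 13 − 33 + 22 = 2.


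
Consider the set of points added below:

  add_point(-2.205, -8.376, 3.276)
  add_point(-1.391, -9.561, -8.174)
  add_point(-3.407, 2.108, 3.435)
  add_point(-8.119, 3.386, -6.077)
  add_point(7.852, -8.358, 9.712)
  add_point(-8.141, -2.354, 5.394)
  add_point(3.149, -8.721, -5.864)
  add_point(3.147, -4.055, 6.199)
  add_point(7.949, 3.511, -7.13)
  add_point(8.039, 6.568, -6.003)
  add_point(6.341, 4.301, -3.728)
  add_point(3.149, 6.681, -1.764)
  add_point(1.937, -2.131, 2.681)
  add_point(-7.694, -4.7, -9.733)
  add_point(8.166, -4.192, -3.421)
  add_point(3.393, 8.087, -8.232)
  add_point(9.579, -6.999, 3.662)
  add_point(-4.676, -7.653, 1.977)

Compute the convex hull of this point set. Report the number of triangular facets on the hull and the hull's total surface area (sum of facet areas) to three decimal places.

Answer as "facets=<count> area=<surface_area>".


15 of the 18 inputs are extreme points: [0, 1, 2, 3, 4, 5, 6, 8, 9, 11, 13, 14, 15, 16, 17].

Facet areas (half cross-product norm):
  f1: (p11, p3, p15) → 40.1305
  f2: (p13, p3, p15) → 54.6216
  f3: (p13, p8, p15) → 55.5595
  f4: (p13, p8, p1) → 65.2745
  f5: (p13, p3, p5) → 56.9355
  f6: (p4, p0, p5) → 46.6928
  f7: (p4, p0, p1) → 60.6044
  f8: (p14, p8, p16) → 22.7401
  f9: (p9, p11, p15) → 16.0345
  f10: (p9, p8, p15) → 8.7131
  f11: (p9, p4, p11) → 61.9388
  f12: (p9, p8, p16) → 22.6172
  f13: (p9, p4, p16) → 38.9916
  f14: (p17, p0, p1) → 15.5186
  f15: (p17, p13, p1) → 43.3821
  f16: (p17, p0, p5) → 9.5809
  f17: (p17, p13, p5) → 44.2356
  f18: (p2, p4, p5) → 56.3325
  f19: (p2, p4, p11) → 79.0935
  f20: (p2, p3, p5) → 36.3056
  f21: (p2, p11, p3) → 49.4929
  f22: (p6, p8, p1) → 30.8036
  f23: (p6, p14, p8) → 28.1326
  f24: (p6, p14, p16) → 27.2255
  f25: (p6, p4, p16) → 30.1788
  f26: (p6, p4, p1) → 30.5672
Σ area = 1031.704

Check V−E+F: 15 − 39 + 26 = 2.

facets=26 area=1031.704


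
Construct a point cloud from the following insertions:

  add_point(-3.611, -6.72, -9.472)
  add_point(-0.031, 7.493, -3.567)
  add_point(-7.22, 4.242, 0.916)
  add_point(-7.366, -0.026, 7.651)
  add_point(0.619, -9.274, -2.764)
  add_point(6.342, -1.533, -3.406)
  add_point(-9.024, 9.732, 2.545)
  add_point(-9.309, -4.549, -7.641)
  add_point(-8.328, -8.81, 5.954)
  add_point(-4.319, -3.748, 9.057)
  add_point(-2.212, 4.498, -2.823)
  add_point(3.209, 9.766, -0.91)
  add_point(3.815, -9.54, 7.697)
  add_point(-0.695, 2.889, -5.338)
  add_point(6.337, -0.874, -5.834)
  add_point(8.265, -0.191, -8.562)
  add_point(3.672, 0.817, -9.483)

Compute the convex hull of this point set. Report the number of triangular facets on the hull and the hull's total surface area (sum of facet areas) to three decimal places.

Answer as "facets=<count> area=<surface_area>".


Extreme-point indices: [0, 1, 3, 4, 6, 7, 8, 9, 11, 12, 15, 16] — 12 of 17 on the boundary.

Triangle areas on the boundary:
  f1: (p12, p11, p15) → 127.6661
  f2: (p16, p11, p15) → 29.6672
  f3: (p4, p12, p15) → 69.6558
  f4: (p8, p6, p7) → 119.0593
  f5: (p8, p4, p12) → 60.8361
  f6: (p9, p12, p11) → 92.7089
  f7: (p9, p6, p11) → 98.2263
  f8: (p9, p8, p12) → 36.0957
  f9: (p1, p6, p7) → 85.9202
  f10: (p1, p16, p7) → 67.4261
  f11: (p1, p6, p11) → 26.1705
  f12: (p1, p16, p11) → 20.9919
  f13: (p0, p4, p15) → 52.9932
  f14: (p0, p16, p7) → 30.9018
  f15: (p0, p16, p15) → 21.5304
  f16: (p0, p8, p7) → 45.1812
  f17: (p0, p8, p4) → 51.1584
  f18: (p3, p8, p6) → 32.9746
  f19: (p3, p9, p6) → 13.7661
  f20: (p3, p9, p8) → 17.9155
Σ area = 1100.845

Euler characteristic 12−30+20 = 2 ✓

facets=20 area=1100.845


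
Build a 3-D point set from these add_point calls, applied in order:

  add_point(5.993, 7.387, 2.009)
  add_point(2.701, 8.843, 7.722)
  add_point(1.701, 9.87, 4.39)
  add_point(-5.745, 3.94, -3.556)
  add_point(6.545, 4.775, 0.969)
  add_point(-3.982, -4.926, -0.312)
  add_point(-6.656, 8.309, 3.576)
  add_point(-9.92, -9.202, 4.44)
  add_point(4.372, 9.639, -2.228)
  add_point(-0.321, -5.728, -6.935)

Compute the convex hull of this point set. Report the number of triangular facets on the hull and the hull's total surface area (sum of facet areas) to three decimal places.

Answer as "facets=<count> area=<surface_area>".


Hull vertices (9/10): indices [0, 1, 2, 3, 4, 6, 7, 8, 9].

Facet areas (half cross-product norm):
  f1: (p9, p4, p7) → 113.1585
  f2: (p3, p9, p7) → 83.8675
  f3: (p1, p4, p7) → 94.7598
  f4: (p6, p3, p7) → 67.0316
  f5: (p6, p1, p7) → 89.5603
  f6: (p6, p1, p2) → 14.7483
  f7: (p8, p1, p2) → 8.7230
  f8: (p8, p9, p4) → 45.7459
  f9: (p8, p3, p9) → 67.6825
  f10: (p8, p6, p2) → 29.3433
  f11: (p8, p6, p3) → 47.5290
  f12: (p0, p1, p4) → 7.7558
  f13: (p0, p8, p4) → 7.1580
  f14: (p0, p8, p1) → 15.2194
Σ area = 692.283

Check V−E+F: 9 − 21 + 14 = 2.

facets=14 area=692.283


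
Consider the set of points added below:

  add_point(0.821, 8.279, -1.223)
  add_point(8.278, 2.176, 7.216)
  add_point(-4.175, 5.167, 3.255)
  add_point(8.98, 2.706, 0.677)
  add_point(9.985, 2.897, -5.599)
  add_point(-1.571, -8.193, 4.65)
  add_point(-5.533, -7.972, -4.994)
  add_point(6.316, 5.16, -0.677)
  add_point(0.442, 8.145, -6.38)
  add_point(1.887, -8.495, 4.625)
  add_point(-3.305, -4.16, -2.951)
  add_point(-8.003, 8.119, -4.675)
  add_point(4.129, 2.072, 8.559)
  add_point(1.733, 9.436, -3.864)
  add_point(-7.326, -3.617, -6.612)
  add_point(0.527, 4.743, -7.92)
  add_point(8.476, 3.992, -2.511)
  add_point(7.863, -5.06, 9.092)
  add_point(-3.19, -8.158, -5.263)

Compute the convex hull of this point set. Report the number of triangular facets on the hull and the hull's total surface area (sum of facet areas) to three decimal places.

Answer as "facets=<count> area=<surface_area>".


facets=28 area=941.043

16 of the 19 inputs are extreme points: [0, 1, 2, 4, 5, 6, 8, 9, 11, 12, 13, 14, 15, 16, 17, 18].

Facet areas (half cross-product norm):
  f1: (p17, p9, p4) → 67.9710
  f2: (p1, p17, p4) → 46.0962
  f3: (p5, p6, p9) → 16.7889
  f4: (p5, p17, p9) → 10.3931
  f5: (p18, p9, p4) → 90.8452
  f6: (p18, p6, p9) → 12.3048
  f7: (p18, p15, p4) → 67.7796
  f8: (p14, p15, p11) → 51.8881
  f9: (p14, p5, p6) → 23.1120
  f10: (p14, p18, p6) → 5.4280
  f11: (p14, p18, p15) → 36.1175
  f12: (p2, p14, p11) → 54.2322
  f13: (p2, p14, p5) → 79.7386
  f14: (p16, p1, p4) → 10.8509
  f15: (p16, p13, p4) → 14.6465
  f16: (p16, p13, p1) → 42.0255
  f17: (p8, p15, p4) → 18.4288
  f18: (p8, p13, p4) → 16.5507
  f19: (p8, p15, p11) → 16.0081
  f20: (p8, p13, p11) → 12.9722
  f21: (p12, p5, p17) → 43.2550
  f22: (p12, p2, p5) → 61.2735
  f23: (p12, p1, p17) → 16.1372
  f24: (p0, p12, p2) → 37.9761
  f25: (p0, p13, p11) → 14.3223
  f26: (p0, p2, p11) → 31.8741
  f27: (p0, p13, p1) → 15.7485
  f28: (p0, p12, p1) → 26.2781
Σ area = 941.043

Check V−E+F: 16 − 42 + 28 = 2.


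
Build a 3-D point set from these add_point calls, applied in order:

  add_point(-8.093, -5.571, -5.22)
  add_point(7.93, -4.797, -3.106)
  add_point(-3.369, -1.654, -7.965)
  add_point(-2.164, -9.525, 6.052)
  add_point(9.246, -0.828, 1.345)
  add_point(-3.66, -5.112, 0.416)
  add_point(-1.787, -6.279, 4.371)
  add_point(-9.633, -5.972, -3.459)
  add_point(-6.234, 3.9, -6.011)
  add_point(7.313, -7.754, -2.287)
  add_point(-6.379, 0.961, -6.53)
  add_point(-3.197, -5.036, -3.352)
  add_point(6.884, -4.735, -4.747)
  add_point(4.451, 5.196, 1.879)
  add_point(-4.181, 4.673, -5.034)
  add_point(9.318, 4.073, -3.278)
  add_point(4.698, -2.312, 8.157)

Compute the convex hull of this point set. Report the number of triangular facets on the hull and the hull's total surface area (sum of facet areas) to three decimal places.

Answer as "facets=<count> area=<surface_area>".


14 of the 17 inputs are extreme points: [0, 1, 2, 3, 4, 7, 8, 9, 10, 12, 13, 14, 15, 16].

Per-facet area ½‖(b−a)×(c−a)‖:
  f1: (p8, p3, p7) → 65.5736
  f2: (p14, p13, p15) → 39.6377
  f3: (p14, p8, p15) → 7.6113
  f4: (p14, p8, p13) → 4.6869
  f5: (p16, p8, p3) → 91.5852
  f6: (p16, p8, p13) → 61.7831
  f7: (p16, p9, p3) → 57.4341
  f8: (p0, p3, p7) → 14.5815
  f9: (p0, p9, p3) → 81.9907
  f10: (p10, p8, p7) → 7.7000
  f11: (p10, p0, p7) → 7.2343
  f12: (p4, p16, p9) → 33.4087
  f13: (p4, p13, p15) → 22.3087
  f14: (p4, p16, p13) → 31.0438
  f15: (p2, p10, p0) → 13.6832
  f16: (p2, p8, p15) → 48.0301
  f17: (p2, p10, p8) → 4.9098
  f18: (p12, p0, p9) → 29.2903
  f19: (p12, p2, p0) → 34.9639
  f20: (p12, p2, p15) → 51.7181
  f21: (p1, p12, p15) → 8.7362
  f22: (p1, p12, p9) → 3.0147
  f23: (p1, p4, p15) → 20.5674
  f24: (p1, p4, p9) → 8.4567
Σ area = 749.950

Check V−E+F: 14 − 36 + 24 = 2.

facets=24 area=749.950


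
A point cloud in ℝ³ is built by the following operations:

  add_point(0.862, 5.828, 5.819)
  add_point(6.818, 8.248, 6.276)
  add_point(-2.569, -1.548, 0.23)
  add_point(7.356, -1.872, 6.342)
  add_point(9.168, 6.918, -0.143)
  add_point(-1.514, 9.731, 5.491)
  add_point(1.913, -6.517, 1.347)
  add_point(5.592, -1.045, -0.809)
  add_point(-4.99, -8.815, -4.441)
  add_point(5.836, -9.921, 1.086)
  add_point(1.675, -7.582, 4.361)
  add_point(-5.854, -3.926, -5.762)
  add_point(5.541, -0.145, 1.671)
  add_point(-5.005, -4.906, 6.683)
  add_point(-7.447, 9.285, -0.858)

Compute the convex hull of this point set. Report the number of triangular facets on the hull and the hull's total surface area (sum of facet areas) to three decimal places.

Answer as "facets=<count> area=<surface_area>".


facets=18 area=868.386

Hull vertices (11/15): indices [1, 3, 4, 5, 7, 8, 9, 10, 11, 13, 14].

Per-facet area ½‖(b−a)×(c−a)‖:
  f1: (p11, p4, p14) → 115.9834
  f2: (p11, p13, p14) → 85.5906
  f3: (p5, p13, p14) → 64.9294
  f4: (p5, p1, p13) → 64.0660
  f5: (p5, p4, p14) → 52.3131
  f6: (p5, p1, p4) → 28.4186
  f7: (p3, p1, p13) → 63.3856
  f8: (p3, p9, p4) → 50.1480
  f9: (p3, p1, p4) → 34.5555
  f10: (p7, p9, p4) → 20.1208
  f11: (p7, p11, p4) → 44.8473
  f12: (p8, p13, p9) → 66.0724
  f13: (p8, p11, p13) → 30.2066
  f14: (p8, p7, p9) → 54.2093
  f15: (p8, p7, p11) → 32.8594
  f16: (p10, p13, p9) → 6.7170
  f17: (p10, p3, p9) → 23.9332
  f18: (p10, p3, p13) → 30.0303
Σ area = 868.386

Euler: V−E+F = 11−27+18 = 2.


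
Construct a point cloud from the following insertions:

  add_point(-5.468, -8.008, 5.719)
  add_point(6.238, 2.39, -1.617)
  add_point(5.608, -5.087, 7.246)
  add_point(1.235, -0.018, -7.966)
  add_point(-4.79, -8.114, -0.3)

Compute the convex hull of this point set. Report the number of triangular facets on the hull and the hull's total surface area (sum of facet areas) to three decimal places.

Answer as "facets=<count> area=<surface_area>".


Hull vertices (5/5): indices [0, 1, 2, 3, 4].

Area of each hull facet:
  f1: (p2, p1, p0) → 66.6618
  f2: (p3, p1, p0) → 70.5282
  f3: (p3, p2, p1) → 45.7174
  f4: (p4, p2, p0) → 34.9890
  f5: (p4, p3, p0) → 29.3988
  f6: (p4, p3, p2) → 82.3464
Σ area = 329.642

Euler characteristic 5−9+6 = 2 ✓

facets=6 area=329.642


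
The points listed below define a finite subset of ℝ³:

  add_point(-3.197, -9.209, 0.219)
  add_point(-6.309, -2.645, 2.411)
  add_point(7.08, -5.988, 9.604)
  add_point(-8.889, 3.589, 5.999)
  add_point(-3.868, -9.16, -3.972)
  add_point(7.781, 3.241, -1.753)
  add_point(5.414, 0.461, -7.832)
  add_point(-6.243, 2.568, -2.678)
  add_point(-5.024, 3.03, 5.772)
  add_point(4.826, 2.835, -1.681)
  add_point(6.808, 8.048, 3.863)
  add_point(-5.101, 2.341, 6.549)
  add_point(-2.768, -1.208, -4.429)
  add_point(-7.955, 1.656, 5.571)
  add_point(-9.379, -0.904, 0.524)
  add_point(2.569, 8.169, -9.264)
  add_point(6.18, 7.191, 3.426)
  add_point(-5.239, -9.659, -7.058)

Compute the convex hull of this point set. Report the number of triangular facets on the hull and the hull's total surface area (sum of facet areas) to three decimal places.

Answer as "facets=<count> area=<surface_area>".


facets=20 area=974.667

Extreme-point indices: [0, 2, 3, 5, 6, 7, 10, 11, 13, 14, 15, 17] — 12 of 18 on the boundary.

Facet areas (half cross-product norm):
  f1: (p10, p2, p5) → 53.6866
  f2: (p10, p15, p5) → 38.1329
  f3: (p0, p17, p14) → 39.0697
  f4: (p0, p2, p17) → 29.4399
  f5: (p6, p15, p5) → 29.4188
  f6: (p6, p15, p17) → 56.2968
  f7: (p6, p2, p5) → 47.5730
  f8: (p6, p2, p17) → 133.8858
  f9: (p3, p10, p15) → 111.9157
  f10: (p11, p10, p2) → 91.1884
  f11: (p11, p3, p2) → 8.5382
  f12: (p11, p3, p10) → 20.0660
  f13: (p13, p0, p14) → 29.4001
  f14: (p13, p3, p14) → 5.6964
  f15: (p13, p0, p2) → 91.1532
  f16: (p13, p3, p2) → 13.2965
  f17: (p7, p3, p14) → 20.1240
  f18: (p7, p3, p15) → 42.1698
  f19: (p7, p17, p14) → 34.6959
  f20: (p7, p15, p17) → 78.9188
Σ area = 974.667

Euler: V−E+F = 12−30+20 = 2.
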